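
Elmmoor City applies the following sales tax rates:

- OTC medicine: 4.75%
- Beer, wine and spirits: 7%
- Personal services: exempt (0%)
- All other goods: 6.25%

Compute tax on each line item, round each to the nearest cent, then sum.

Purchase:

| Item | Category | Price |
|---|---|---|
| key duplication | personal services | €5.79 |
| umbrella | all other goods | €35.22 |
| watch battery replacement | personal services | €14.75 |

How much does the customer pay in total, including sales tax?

€57.96

Key duplication €5.79: personal services → 0% → €0.00
Umbrella €35.22: all other goods → 6.25% → €2.20
Watch battery replacement €14.75: personal services → 0% → €0.00
Subtotal = €55.76; tax = €2.20; total due = €57.96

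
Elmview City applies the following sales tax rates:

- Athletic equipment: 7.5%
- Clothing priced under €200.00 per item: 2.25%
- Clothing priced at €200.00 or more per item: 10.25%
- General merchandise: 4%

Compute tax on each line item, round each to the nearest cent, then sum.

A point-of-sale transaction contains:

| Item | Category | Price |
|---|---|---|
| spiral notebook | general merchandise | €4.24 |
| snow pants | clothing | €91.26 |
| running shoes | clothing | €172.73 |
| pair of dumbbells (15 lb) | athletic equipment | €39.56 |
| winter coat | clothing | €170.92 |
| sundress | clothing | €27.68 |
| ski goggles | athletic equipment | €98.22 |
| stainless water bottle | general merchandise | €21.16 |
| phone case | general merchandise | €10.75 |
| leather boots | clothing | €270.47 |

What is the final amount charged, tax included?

€956.91

Spiral notebook €4.24: general merchandise → 4% → €0.17
Snow pants €91.26: clothing, under €200.00 → 2.25% → €2.05
Running shoes €172.73: clothing, under €200.00 → 2.25% → €3.89
Pair of dumbbells (15 lb) €39.56: athletic equipment → 7.5% → €2.97
Winter coat €170.92: clothing, under €200.00 → 2.25% → €3.85
Sundress €27.68: clothing, under €200.00 → 2.25% → €0.62
Ski goggles €98.22: athletic equipment → 7.5% → €7.37
Stainless water bottle €21.16: general merchandise → 4% → €0.85
Phone case €10.75: general merchandise → 4% → €0.43
Leather boots €270.47: clothing, €200.00 or more → 10.25% → €27.72
Subtotal = €906.99; tax = €49.92; total due = €956.91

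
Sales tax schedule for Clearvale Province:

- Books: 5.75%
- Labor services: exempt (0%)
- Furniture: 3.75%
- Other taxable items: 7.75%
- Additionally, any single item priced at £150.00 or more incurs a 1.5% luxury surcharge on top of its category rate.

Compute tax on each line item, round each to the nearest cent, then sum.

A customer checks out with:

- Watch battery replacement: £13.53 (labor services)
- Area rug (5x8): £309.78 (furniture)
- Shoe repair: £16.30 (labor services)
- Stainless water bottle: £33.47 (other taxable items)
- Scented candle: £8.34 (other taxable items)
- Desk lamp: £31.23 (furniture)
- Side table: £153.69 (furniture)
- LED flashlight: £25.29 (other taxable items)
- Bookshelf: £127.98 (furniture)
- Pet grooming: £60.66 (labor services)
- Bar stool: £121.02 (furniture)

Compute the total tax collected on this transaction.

Watch battery replacement £13.53: labor services → 0% → £0.00
Area rug (5x8) £309.78: furniture → 3.75% + 1.5% surcharge = 5.25% → £16.26
Shoe repair £16.30: labor services → 0% → £0.00
Stainless water bottle £33.47: other taxable items → 7.75% → £2.59
Scented candle £8.34: other taxable items → 7.75% → £0.65
Desk lamp £31.23: furniture → 3.75% → £1.17
Side table £153.69: furniture → 3.75% + 1.5% surcharge = 5.25% → £8.07
LED flashlight £25.29: other taxable items → 7.75% → £1.96
Bookshelf £127.98: furniture → 3.75% → £4.80
Pet grooming £60.66: labor services → 0% → £0.00
Bar stool £121.02: furniture → 3.75% → £4.54
Total tax = £16.26 + £2.59 + £0.65 + £1.17 + £8.07 + £1.96 + £4.80 + £4.54 = £40.04

£40.04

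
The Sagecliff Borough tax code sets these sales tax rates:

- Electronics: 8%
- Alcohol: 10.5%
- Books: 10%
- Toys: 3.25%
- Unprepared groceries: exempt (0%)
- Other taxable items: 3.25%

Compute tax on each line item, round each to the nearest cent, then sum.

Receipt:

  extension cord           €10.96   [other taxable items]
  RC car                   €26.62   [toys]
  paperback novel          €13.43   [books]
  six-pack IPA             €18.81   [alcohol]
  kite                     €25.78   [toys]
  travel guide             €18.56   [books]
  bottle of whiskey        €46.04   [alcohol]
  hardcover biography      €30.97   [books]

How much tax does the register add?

Extension cord €10.96: other taxable items → 3.25% → €0.36
RC car €26.62: toys → 3.25% → €0.87
Paperback novel €13.43: books → 10% → €1.34
Six-pack IPA €18.81: alcohol → 10.5% → €1.98
Kite €25.78: toys → 3.25% → €0.84
Travel guide €18.56: books → 10% → €1.86
Bottle of whiskey €46.04: alcohol → 10.5% → €4.83
Hardcover biography €30.97: books → 10% → €3.10
Total tax = €0.36 + €0.87 + €1.34 + €1.98 + €0.84 + €1.86 + €4.83 + €3.10 = €15.18

€15.18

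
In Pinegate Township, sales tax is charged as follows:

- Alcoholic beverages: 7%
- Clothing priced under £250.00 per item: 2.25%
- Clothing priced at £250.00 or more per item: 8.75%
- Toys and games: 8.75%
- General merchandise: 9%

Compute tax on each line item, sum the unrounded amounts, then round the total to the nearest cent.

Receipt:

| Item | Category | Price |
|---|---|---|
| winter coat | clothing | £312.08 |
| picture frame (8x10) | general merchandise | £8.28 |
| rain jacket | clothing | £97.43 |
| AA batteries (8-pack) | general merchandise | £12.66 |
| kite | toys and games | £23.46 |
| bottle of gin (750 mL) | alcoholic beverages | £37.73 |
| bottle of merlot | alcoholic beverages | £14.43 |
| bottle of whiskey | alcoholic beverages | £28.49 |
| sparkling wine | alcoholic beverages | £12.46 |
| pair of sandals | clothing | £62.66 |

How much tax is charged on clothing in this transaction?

Winter coat £312.08: clothing, £250.00 or more → 8.75% → £27.307
Rain jacket £97.43: clothing, under £250.00 → 2.25% → £2.192175
Pair of sandals £62.66: clothing, under £250.00 → 2.25% → £1.40985
Tax on clothing: unrounded sum = £30.909025 → £30.91

£30.91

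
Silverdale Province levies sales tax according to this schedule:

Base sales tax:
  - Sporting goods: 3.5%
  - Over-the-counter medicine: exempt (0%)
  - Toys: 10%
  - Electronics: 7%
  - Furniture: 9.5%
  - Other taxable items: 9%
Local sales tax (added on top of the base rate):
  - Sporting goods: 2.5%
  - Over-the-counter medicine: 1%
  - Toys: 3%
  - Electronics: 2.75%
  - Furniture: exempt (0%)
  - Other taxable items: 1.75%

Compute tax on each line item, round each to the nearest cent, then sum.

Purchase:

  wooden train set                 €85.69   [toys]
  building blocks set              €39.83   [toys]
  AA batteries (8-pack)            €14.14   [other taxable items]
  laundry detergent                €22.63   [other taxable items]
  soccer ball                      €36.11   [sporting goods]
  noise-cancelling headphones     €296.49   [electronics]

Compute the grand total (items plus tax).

Wooden train set €85.69: toys → 10% + 3% local = 13% → €11.14
Building blocks set €39.83: toys → 10% + 3% local = 13% → €5.18
AA batteries (8-pack) €14.14: other taxable items → 9% + 1.75% local = 10.75% → €1.52
Laundry detergent €22.63: other taxable items → 9% + 1.75% local = 10.75% → €2.43
Soccer ball €36.11: sporting goods → 3.5% + 2.5% local = 6% → €2.17
Noise-cancelling headphones €296.49: electronics → 7% + 2.75% local = 9.75% → €28.91
Subtotal = €494.89; tax = €51.35; total due = €546.24

€546.24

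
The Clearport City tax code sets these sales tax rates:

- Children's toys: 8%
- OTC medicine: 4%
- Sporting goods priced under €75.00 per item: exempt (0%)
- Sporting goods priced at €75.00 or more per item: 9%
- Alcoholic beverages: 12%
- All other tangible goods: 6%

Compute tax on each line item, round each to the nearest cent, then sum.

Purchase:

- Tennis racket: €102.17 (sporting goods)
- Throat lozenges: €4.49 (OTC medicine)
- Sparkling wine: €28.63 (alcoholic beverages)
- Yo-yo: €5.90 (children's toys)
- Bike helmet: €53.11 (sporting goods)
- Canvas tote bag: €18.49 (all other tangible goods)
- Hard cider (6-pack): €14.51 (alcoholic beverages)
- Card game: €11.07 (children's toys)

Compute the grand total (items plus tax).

Tennis racket €102.17: sporting goods, €75.00 or more → 9% → €9.20
Throat lozenges €4.49: OTC medicine → 4% → €0.18
Sparkling wine €28.63: alcoholic beverages → 12% → €3.44
Yo-yo €5.90: children's toys → 8% → €0.47
Bike helmet €53.11: sporting goods, under €75.00 → 0% → €0.00
Canvas tote bag €18.49: all other tangible goods → 6% → €1.11
Hard cider (6-pack) €14.51: alcoholic beverages → 12% → €1.74
Card game €11.07: children's toys → 8% → €0.89
Subtotal = €238.37; tax = €17.03; total due = €255.40

€255.40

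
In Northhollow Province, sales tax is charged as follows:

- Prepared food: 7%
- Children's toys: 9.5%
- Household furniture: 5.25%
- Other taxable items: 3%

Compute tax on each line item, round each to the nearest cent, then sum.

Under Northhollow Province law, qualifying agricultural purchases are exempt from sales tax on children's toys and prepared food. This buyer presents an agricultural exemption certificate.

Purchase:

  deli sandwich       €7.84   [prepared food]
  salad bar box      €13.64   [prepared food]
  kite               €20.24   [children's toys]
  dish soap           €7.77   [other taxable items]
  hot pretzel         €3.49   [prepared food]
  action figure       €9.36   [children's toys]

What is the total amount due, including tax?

€62.57

Deli sandwich €7.84: prepared food, buyer-exempt → 0% → €0.00
Salad bar box €13.64: prepared food, buyer-exempt → 0% → €0.00
Kite €20.24: children's toys, buyer-exempt → 0% → €0.00
Dish soap €7.77: other taxable items → 3% → €0.23
Hot pretzel €3.49: prepared food, buyer-exempt → 0% → €0.00
Action figure €9.36: children's toys, buyer-exempt → 0% → €0.00
Subtotal = €62.34; tax = €0.23; total due = €62.57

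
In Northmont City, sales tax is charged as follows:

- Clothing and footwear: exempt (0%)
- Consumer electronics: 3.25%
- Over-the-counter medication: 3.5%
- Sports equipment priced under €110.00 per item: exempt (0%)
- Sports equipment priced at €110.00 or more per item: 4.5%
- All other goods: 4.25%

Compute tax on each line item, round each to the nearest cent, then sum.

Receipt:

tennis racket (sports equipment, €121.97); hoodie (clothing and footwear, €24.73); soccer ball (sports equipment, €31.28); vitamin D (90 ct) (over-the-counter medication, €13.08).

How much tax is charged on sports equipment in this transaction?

Tennis racket €121.97: sports equipment, €110.00 or more → 4.5% → €5.49
Soccer ball €31.28: sports equipment, under €110.00 → 0% → €0.00
Tax on sports equipment = €5.49 + €0.00 = €5.49

€5.49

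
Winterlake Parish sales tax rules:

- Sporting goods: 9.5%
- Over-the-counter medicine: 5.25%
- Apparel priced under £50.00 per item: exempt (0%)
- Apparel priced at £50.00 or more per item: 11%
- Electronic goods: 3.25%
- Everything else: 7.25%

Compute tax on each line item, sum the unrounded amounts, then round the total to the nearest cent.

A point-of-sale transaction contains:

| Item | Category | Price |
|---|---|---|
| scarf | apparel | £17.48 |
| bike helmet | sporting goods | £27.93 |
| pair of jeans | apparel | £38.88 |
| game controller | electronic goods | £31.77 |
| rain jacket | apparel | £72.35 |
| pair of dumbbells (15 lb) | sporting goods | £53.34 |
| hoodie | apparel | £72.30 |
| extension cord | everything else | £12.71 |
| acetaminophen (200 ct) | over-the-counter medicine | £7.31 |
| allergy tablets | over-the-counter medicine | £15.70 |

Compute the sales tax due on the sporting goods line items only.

£7.72

Bike helmet £27.93: sporting goods → 9.5% → £2.65335
Pair of dumbbells (15 lb) £53.34: sporting goods → 9.5% → £5.0673
Tax on sporting goods: unrounded sum = £7.72065 → £7.72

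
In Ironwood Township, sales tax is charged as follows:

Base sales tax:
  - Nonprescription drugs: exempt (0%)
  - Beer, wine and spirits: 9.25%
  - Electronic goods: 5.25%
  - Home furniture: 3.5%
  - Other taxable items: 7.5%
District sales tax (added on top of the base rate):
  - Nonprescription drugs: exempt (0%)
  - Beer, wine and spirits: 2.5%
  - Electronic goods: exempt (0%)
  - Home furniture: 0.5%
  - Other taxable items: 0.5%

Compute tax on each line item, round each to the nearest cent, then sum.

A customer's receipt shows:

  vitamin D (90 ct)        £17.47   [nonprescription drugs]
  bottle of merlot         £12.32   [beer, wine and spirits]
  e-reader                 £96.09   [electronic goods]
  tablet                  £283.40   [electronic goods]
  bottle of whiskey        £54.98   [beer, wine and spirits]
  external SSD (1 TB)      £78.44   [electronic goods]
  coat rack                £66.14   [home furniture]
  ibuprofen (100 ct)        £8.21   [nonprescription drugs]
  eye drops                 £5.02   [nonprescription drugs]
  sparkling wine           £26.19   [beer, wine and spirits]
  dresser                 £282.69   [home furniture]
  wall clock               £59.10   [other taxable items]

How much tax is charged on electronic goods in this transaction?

E-reader £96.09: electronic goods → 5.25% + 0% district = 5.25% → £5.04
Tablet £283.40: electronic goods → 5.25% + 0% district = 5.25% → £14.88
External SSD (1 TB) £78.44: electronic goods → 5.25% + 0% district = 5.25% → £4.12
Tax on electronic goods = £5.04 + £14.88 + £4.12 = £24.04

£24.04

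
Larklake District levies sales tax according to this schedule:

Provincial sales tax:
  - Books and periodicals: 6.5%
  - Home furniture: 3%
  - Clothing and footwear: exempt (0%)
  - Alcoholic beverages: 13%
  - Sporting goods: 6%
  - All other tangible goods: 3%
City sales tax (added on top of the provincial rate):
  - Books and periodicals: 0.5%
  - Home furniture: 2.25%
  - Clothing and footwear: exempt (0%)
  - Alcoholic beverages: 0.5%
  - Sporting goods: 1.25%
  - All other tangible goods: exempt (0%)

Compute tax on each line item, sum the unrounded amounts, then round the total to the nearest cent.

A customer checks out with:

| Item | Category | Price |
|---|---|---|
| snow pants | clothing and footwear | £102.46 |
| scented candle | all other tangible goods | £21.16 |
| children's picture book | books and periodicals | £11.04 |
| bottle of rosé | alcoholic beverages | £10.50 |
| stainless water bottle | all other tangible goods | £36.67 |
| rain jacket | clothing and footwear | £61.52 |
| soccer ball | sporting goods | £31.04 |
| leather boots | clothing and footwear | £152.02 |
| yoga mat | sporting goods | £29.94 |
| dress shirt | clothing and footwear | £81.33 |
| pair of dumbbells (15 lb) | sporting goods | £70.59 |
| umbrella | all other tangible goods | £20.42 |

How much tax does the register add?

Snow pants £102.46: clothing and footwear → 0% + 0% city = 0% → £0.00
Scented candle £21.16: all other tangible goods → 3% + 0% city = 3% → £0.6348
Children's picture book £11.04: books and periodicals → 6.5% + 0.5% city = 7% → £0.7728
Bottle of rosé £10.50: alcoholic beverages → 13% + 0.5% city = 13.5% → £1.4175
Stainless water bottle £36.67: all other tangible goods → 3% + 0% city = 3% → £1.1001
Rain jacket £61.52: clothing and footwear → 0% + 0% city = 0% → £0.00
Soccer ball £31.04: sporting goods → 6% + 1.25% city = 7.25% → £2.2504
Leather boots £152.02: clothing and footwear → 0% + 0% city = 0% → £0.00
Yoga mat £29.94: sporting goods → 6% + 1.25% city = 7.25% → £2.17065
Dress shirt £81.33: clothing and footwear → 0% + 0% city = 0% → £0.00
Pair of dumbbells (15 lb) £70.59: sporting goods → 6% + 1.25% city = 7.25% → £5.117775
Umbrella £20.42: all other tangible goods → 3% + 0% city = 3% → £0.6126
Unrounded tax sum = £14.076625 → £14.08

£14.08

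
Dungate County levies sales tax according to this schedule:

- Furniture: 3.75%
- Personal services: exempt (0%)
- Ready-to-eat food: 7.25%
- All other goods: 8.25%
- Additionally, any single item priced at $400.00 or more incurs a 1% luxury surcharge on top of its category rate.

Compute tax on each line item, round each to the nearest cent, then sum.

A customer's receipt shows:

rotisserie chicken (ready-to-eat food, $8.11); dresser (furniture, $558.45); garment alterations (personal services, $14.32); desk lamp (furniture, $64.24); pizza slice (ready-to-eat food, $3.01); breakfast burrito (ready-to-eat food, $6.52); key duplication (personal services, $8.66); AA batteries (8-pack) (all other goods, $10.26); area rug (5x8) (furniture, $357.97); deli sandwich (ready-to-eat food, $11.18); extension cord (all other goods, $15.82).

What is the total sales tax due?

Rotisserie chicken $8.11: ready-to-eat food → 7.25% → $0.59
Dresser $558.45: furniture → 3.75% + 1% surcharge = 4.75% → $26.53
Garment alterations $14.32: personal services → 0% → $0.00
Desk lamp $64.24: furniture → 3.75% → $2.41
Pizza slice $3.01: ready-to-eat food → 7.25% → $0.22
Breakfast burrito $6.52: ready-to-eat food → 7.25% → $0.47
Key duplication $8.66: personal services → 0% → $0.00
AA batteries (8-pack) $10.26: all other goods → 8.25% → $0.85
Area rug (5x8) $357.97: furniture → 3.75% → $13.42
Deli sandwich $11.18: ready-to-eat food → 7.25% → $0.81
Extension cord $15.82: all other goods → 8.25% → $1.31
Total tax = $0.59 + $26.53 + $2.41 + $0.22 + $0.47 + $0.85 + $13.42 + $0.81 + $1.31 = $46.61

$46.61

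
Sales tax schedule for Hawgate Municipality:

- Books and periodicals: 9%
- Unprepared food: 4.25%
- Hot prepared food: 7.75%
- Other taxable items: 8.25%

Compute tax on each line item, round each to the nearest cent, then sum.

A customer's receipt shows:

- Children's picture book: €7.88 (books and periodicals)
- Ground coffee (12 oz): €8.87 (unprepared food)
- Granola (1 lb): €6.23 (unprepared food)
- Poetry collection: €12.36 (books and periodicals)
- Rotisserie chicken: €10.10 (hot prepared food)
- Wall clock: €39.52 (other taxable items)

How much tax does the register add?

€6.50

Children's picture book €7.88: books and periodicals → 9% → €0.71
Ground coffee (12 oz) €8.87: unprepared food → 4.25% → €0.38
Granola (1 lb) €6.23: unprepared food → 4.25% → €0.26
Poetry collection €12.36: books and periodicals → 9% → €1.11
Rotisserie chicken €10.10: hot prepared food → 7.75% → €0.78
Wall clock €39.52: other taxable items → 8.25% → €3.26
Total tax = €0.71 + €0.38 + €0.26 + €1.11 + €0.78 + €3.26 = €6.50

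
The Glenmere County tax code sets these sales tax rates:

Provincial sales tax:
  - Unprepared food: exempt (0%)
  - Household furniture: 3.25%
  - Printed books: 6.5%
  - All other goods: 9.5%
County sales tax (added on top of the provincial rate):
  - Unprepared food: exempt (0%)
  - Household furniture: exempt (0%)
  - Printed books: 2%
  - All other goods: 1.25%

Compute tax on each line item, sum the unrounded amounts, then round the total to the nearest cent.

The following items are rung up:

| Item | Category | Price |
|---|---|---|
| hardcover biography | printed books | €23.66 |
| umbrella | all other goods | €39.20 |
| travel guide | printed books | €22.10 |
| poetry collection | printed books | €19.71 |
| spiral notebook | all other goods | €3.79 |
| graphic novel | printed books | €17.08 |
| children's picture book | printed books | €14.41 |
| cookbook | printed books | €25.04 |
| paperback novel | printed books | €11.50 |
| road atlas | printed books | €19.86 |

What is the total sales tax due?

Hardcover biography €23.66: printed books → 6.5% + 2% county = 8.5% → €2.0111
Umbrella €39.20: all other goods → 9.5% + 1.25% county = 10.75% → €4.214
Travel guide €22.10: printed books → 6.5% + 2% county = 8.5% → €1.8785
Poetry collection €19.71: printed books → 6.5% + 2% county = 8.5% → €1.67535
Spiral notebook €3.79: all other goods → 9.5% + 1.25% county = 10.75% → €0.407425
Graphic novel €17.08: printed books → 6.5% + 2% county = 8.5% → €1.4518
Children's picture book €14.41: printed books → 6.5% + 2% county = 8.5% → €1.22485
Cookbook €25.04: printed books → 6.5% + 2% county = 8.5% → €2.1284
Paperback novel €11.50: printed books → 6.5% + 2% county = 8.5% → €0.9775
Road atlas €19.86: printed books → 6.5% + 2% county = 8.5% → €1.6881
Unrounded tax sum = €17.657025 → €17.66

€17.66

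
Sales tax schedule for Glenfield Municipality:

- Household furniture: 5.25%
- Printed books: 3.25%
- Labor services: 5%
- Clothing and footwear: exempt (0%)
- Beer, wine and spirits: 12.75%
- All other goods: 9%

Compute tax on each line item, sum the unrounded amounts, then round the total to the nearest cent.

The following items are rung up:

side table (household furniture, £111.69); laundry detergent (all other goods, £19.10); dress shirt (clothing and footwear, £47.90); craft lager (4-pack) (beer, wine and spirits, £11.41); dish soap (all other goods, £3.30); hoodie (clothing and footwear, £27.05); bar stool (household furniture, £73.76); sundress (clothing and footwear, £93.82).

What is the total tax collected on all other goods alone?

£2.02

Laundry detergent £19.10: all other goods → 9% → £1.719
Dish soap £3.30: all other goods → 9% → £0.297
Tax on all other goods: unrounded sum = £2.016 → £2.02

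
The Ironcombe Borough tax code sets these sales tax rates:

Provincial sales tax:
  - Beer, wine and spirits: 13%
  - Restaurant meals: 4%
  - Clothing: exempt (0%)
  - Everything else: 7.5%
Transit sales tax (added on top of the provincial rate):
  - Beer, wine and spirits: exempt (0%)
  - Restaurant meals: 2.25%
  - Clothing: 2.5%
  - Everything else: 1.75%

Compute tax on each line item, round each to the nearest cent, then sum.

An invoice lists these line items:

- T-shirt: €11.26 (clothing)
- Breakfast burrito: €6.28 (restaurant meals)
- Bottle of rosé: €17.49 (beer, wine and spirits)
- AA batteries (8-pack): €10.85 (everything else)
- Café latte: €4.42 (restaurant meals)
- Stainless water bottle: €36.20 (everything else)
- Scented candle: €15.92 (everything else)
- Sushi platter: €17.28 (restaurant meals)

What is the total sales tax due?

€10.12

T-shirt €11.26: clothing → 0% + 2.5% transit = 2.5% → €0.28
Breakfast burrito €6.28: restaurant meals → 4% + 2.25% transit = 6.25% → €0.39
Bottle of rosé €17.49: beer, wine and spirits → 13% + 0% transit = 13% → €2.27
AA batteries (8-pack) €10.85: everything else → 7.5% + 1.75% transit = 9.25% → €1.00
Café latte €4.42: restaurant meals → 4% + 2.25% transit = 6.25% → €0.28
Stainless water bottle €36.20: everything else → 7.5% + 1.75% transit = 9.25% → €3.35
Scented candle €15.92: everything else → 7.5% + 1.75% transit = 9.25% → €1.47
Sushi platter €17.28: restaurant meals → 4% + 2.25% transit = 6.25% → €1.08
Total tax = €0.28 + €0.39 + €2.27 + €1.00 + €0.28 + €3.35 + €1.47 + €1.08 = €10.12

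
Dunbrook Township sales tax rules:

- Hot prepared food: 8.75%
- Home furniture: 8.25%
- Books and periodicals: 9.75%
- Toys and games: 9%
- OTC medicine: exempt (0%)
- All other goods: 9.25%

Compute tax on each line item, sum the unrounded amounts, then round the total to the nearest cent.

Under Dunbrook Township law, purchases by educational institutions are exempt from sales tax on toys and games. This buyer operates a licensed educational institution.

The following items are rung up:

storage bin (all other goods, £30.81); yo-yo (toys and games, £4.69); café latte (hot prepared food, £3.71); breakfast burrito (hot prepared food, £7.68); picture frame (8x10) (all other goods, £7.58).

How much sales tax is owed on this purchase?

Storage bin £30.81: all other goods → 9.25% → £2.849925
Yo-yo £4.69: toys and games, buyer-exempt → 0% → £0.00
Café latte £3.71: hot prepared food → 8.75% → £0.324625
Breakfast burrito £7.68: hot prepared food → 8.75% → £0.672
Picture frame (8x10) £7.58: all other goods → 9.25% → £0.70115
Unrounded tax sum = £4.5477 → £4.55

£4.55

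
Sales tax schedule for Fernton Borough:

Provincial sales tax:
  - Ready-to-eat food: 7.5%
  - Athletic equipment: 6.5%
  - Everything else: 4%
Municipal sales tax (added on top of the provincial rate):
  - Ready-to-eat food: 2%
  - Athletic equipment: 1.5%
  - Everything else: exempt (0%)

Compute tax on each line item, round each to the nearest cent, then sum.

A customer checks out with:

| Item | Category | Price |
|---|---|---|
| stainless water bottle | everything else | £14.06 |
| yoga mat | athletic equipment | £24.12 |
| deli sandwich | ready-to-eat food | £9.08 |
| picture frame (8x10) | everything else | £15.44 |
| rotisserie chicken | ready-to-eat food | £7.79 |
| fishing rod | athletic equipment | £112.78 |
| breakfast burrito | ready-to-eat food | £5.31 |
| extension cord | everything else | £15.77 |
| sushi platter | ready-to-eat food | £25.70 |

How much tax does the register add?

£17.30

Stainless water bottle £14.06: everything else → 4% + 0% municipal = 4% → £0.56
Yoga mat £24.12: athletic equipment → 6.5% + 1.5% municipal = 8% → £1.93
Deli sandwich £9.08: ready-to-eat food → 7.5% + 2% municipal = 9.5% → £0.86
Picture frame (8x10) £15.44: everything else → 4% + 0% municipal = 4% → £0.62
Rotisserie chicken £7.79: ready-to-eat food → 7.5% + 2% municipal = 9.5% → £0.74
Fishing rod £112.78: athletic equipment → 6.5% + 1.5% municipal = 8% → £9.02
Breakfast burrito £5.31: ready-to-eat food → 7.5% + 2% municipal = 9.5% → £0.50
Extension cord £15.77: everything else → 4% + 0% municipal = 4% → £0.63
Sushi platter £25.70: ready-to-eat food → 7.5% + 2% municipal = 9.5% → £2.44
Total tax = £0.56 + £1.93 + £0.86 + £0.62 + £0.74 + £9.02 + £0.50 + £0.63 + £2.44 = £17.30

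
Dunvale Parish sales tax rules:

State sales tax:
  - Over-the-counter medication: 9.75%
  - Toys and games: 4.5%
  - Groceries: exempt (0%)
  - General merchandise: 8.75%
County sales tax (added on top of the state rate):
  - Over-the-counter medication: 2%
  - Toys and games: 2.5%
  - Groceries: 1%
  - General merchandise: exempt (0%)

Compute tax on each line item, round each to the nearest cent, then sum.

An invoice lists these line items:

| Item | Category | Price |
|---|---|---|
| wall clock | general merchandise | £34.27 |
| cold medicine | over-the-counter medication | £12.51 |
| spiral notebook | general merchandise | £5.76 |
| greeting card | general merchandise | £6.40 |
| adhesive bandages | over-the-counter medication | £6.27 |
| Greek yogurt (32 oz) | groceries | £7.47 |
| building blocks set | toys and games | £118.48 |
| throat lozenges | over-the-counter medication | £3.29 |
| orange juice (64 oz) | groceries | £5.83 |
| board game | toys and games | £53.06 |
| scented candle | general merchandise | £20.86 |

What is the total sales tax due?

£20.62

Wall clock £34.27: general merchandise → 8.75% + 0% county = 8.75% → £3.00
Cold medicine £12.51: over-the-counter medication → 9.75% + 2% county = 11.75% → £1.47
Spiral notebook £5.76: general merchandise → 8.75% + 0% county = 8.75% → £0.50
Greeting card £6.40: general merchandise → 8.75% + 0% county = 8.75% → £0.56
Adhesive bandages £6.27: over-the-counter medication → 9.75% + 2% county = 11.75% → £0.74
Greek yogurt (32 oz) £7.47: groceries → 0% + 1% county = 1% → £0.07
Building blocks set £118.48: toys and games → 4.5% + 2.5% county = 7% → £8.29
Throat lozenges £3.29: over-the-counter medication → 9.75% + 2% county = 11.75% → £0.39
Orange juice (64 oz) £5.83: groceries → 0% + 1% county = 1% → £0.06
Board game £53.06: toys and games → 4.5% + 2.5% county = 7% → £3.71
Scented candle £20.86: general merchandise → 8.75% + 0% county = 8.75% → £1.83
Total tax = £3.00 + £1.47 + £0.50 + £0.56 + £0.74 + £0.07 + £8.29 + £0.39 + £0.06 + £3.71 + £1.83 = £20.62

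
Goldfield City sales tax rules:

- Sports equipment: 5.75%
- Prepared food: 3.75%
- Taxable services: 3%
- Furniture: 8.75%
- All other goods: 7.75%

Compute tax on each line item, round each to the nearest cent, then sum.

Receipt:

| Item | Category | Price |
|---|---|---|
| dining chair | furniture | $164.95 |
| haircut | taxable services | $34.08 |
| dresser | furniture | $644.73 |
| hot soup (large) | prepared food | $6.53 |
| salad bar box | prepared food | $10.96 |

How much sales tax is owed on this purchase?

$72.51

Dining chair $164.95: furniture → 8.75% → $14.43
Haircut $34.08: taxable services → 3% → $1.02
Dresser $644.73: furniture → 8.75% → $56.41
Hot soup (large) $6.53: prepared food → 3.75% → $0.24
Salad bar box $10.96: prepared food → 3.75% → $0.41
Total tax = $14.43 + $1.02 + $56.41 + $0.24 + $0.41 = $72.51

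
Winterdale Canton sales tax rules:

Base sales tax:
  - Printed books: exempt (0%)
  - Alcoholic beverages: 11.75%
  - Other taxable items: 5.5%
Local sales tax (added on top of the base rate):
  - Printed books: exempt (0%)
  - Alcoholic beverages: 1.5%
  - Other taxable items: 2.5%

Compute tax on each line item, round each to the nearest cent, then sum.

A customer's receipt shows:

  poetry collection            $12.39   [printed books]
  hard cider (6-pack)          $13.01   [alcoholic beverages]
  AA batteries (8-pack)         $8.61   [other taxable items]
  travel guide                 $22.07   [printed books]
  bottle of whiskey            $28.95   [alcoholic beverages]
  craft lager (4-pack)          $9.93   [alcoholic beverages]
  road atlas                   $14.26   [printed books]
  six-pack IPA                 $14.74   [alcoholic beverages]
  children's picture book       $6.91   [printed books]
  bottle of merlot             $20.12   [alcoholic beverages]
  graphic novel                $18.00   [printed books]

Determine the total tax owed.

Poetry collection $12.39: printed books → 0% + 0% local = 0% → $0.00
Hard cider (6-pack) $13.01: alcoholic beverages → 11.75% + 1.5% local = 13.25% → $1.72
AA batteries (8-pack) $8.61: other taxable items → 5.5% + 2.5% local = 8% → $0.69
Travel guide $22.07: printed books → 0% + 0% local = 0% → $0.00
Bottle of whiskey $28.95: alcoholic beverages → 11.75% + 1.5% local = 13.25% → $3.84
Craft lager (4-pack) $9.93: alcoholic beverages → 11.75% + 1.5% local = 13.25% → $1.32
Road atlas $14.26: printed books → 0% + 0% local = 0% → $0.00
Six-pack IPA $14.74: alcoholic beverages → 11.75% + 1.5% local = 13.25% → $1.95
Children's picture book $6.91: printed books → 0% + 0% local = 0% → $0.00
Bottle of merlot $20.12: alcoholic beverages → 11.75% + 1.5% local = 13.25% → $2.67
Graphic novel $18.00: printed books → 0% + 0% local = 0% → $0.00
Total tax = $1.72 + $0.69 + $3.84 + $1.32 + $1.95 + $2.67 = $12.19

$12.19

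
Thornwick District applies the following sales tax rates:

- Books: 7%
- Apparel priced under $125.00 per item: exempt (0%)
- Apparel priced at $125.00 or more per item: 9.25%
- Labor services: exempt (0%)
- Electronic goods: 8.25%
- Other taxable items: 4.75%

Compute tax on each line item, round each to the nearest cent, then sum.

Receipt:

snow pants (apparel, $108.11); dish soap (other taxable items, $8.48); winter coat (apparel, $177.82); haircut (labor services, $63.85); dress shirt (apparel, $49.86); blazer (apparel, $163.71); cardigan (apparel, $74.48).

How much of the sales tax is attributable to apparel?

$31.59

Snow pants $108.11: apparel, under $125.00 → 0% → $0.00
Winter coat $177.82: apparel, $125.00 or more → 9.25% → $16.45
Dress shirt $49.86: apparel, under $125.00 → 0% → $0.00
Blazer $163.71: apparel, $125.00 or more → 9.25% → $15.14
Cardigan $74.48: apparel, under $125.00 → 0% → $0.00
Tax on apparel = $0.00 + $16.45 + $0.00 + $15.14 + $0.00 = $31.59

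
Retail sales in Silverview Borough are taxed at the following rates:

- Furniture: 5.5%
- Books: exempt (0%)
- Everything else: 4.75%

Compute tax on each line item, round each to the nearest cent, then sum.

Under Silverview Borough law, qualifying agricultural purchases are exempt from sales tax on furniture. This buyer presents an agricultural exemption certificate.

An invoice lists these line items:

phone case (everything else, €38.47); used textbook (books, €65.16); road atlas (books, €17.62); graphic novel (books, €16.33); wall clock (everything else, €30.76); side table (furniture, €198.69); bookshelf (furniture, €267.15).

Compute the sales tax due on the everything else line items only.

€3.29

Phone case €38.47: everything else → 4.75% → €1.83
Wall clock €30.76: everything else → 4.75% → €1.46
Tax on everything else = €1.83 + €1.46 = €3.29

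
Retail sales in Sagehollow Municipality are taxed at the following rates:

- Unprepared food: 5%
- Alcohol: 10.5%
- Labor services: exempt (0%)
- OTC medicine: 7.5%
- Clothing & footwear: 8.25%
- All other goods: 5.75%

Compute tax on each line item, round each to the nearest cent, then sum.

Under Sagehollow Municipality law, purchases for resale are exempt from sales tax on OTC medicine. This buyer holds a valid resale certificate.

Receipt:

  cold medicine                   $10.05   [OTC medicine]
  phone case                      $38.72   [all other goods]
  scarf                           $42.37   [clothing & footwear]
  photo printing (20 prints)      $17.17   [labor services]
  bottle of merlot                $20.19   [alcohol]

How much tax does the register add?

$7.85

Cold medicine $10.05: OTC medicine, buyer-exempt → 0% → $0.00
Phone case $38.72: all other goods → 5.75% → $2.23
Scarf $42.37: clothing & footwear → 8.25% → $3.50
Photo printing (20 prints) $17.17: labor services → 0% → $0.00
Bottle of merlot $20.19: alcohol → 10.5% → $2.12
Total tax = $2.23 + $3.50 + $2.12 = $7.85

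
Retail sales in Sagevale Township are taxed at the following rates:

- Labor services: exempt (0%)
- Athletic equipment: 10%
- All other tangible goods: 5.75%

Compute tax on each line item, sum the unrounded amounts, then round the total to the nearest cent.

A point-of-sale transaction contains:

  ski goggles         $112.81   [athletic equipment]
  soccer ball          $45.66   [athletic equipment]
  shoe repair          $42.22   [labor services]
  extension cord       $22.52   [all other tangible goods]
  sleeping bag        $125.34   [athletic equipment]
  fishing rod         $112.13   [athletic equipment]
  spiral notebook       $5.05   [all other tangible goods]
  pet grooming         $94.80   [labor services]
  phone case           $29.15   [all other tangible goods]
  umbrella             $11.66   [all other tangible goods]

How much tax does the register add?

Ski goggles $112.81: athletic equipment → 10% → $11.281
Soccer ball $45.66: athletic equipment → 10% → $4.566
Shoe repair $42.22: labor services → 0% → $0.00
Extension cord $22.52: all other tangible goods → 5.75% → $1.2949
Sleeping bag $125.34: athletic equipment → 10% → $12.534
Fishing rod $112.13: athletic equipment → 10% → $11.213
Spiral notebook $5.05: all other tangible goods → 5.75% → $0.290375
Pet grooming $94.80: labor services → 0% → $0.00
Phone case $29.15: all other tangible goods → 5.75% → $1.676125
Umbrella $11.66: all other tangible goods → 5.75% → $0.67045
Unrounded tax sum = $43.52585 → $43.53

$43.53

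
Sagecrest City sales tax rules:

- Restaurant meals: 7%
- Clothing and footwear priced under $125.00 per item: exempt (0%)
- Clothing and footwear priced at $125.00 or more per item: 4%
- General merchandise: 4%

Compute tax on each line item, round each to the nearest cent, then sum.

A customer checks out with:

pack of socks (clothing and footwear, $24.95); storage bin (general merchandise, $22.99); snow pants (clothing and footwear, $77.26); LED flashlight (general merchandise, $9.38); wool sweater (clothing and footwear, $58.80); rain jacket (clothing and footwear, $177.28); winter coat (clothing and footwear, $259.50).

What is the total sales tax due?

Pack of socks $24.95: clothing and footwear, under $125.00 → 0% → $0.00
Storage bin $22.99: general merchandise → 4% → $0.92
Snow pants $77.26: clothing and footwear, under $125.00 → 0% → $0.00
LED flashlight $9.38: general merchandise → 4% → $0.38
Wool sweater $58.80: clothing and footwear, under $125.00 → 0% → $0.00
Rain jacket $177.28: clothing and footwear, $125.00 or more → 4% → $7.09
Winter coat $259.50: clothing and footwear, $125.00 or more → 4% → $10.38
Total tax = $0.92 + $0.38 + $7.09 + $10.38 = $18.77

$18.77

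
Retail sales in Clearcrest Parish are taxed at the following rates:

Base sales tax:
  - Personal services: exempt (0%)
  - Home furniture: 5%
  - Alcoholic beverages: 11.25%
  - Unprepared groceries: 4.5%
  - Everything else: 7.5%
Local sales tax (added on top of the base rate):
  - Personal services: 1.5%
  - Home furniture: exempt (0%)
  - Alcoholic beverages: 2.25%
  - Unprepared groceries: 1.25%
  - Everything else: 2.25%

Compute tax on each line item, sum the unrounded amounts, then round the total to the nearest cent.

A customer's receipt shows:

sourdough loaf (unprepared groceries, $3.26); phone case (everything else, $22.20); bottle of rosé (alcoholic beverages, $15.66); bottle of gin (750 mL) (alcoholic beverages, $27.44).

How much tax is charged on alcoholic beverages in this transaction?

Bottle of rosé $15.66: alcoholic beverages → 11.25% + 2.25% local = 13.5% → $2.1141
Bottle of gin (750 mL) $27.44: alcoholic beverages → 11.25% + 2.25% local = 13.5% → $3.7044
Tax on alcoholic beverages: unrounded sum = $5.8185 → $5.82

$5.82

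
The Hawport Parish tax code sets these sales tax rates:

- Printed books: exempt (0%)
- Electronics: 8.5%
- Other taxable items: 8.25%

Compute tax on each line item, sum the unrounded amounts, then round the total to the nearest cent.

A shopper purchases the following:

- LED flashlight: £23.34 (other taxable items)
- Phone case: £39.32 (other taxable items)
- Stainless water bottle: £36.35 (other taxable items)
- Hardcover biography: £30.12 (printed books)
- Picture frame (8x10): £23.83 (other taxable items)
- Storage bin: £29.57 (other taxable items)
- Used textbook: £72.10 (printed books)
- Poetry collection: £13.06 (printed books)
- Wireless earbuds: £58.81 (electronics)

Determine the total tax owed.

£17.57

LED flashlight £23.34: other taxable items → 8.25% → £1.92555
Phone case £39.32: other taxable items → 8.25% → £3.2439
Stainless water bottle £36.35: other taxable items → 8.25% → £2.998875
Hardcover biography £30.12: printed books → 0% → £0.00
Picture frame (8x10) £23.83: other taxable items → 8.25% → £1.965975
Storage bin £29.57: other taxable items → 8.25% → £2.439525
Used textbook £72.10: printed books → 0% → £0.00
Poetry collection £13.06: printed books → 0% → £0.00
Wireless earbuds £58.81: electronics → 8.5% → £4.99885
Unrounded tax sum = £17.572675 → £17.57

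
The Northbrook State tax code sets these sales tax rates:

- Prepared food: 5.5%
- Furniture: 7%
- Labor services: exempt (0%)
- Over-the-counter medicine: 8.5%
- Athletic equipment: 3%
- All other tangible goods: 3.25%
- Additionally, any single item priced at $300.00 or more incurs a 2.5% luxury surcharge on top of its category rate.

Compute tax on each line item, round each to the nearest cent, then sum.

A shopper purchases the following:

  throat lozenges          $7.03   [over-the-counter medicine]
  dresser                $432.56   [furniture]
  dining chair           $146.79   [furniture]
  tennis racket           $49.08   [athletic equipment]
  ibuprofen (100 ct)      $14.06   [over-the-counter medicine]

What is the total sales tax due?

Throat lozenges $7.03: over-the-counter medicine → 8.5% → $0.60
Dresser $432.56: furniture → 7% + 2.5% surcharge = 9.5% → $41.09
Dining chair $146.79: furniture → 7% → $10.28
Tennis racket $49.08: athletic equipment → 3% → $1.47
Ibuprofen (100 ct) $14.06: over-the-counter medicine → 8.5% → $1.20
Total tax = $0.60 + $41.09 + $10.28 + $1.47 + $1.20 = $54.64

$54.64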